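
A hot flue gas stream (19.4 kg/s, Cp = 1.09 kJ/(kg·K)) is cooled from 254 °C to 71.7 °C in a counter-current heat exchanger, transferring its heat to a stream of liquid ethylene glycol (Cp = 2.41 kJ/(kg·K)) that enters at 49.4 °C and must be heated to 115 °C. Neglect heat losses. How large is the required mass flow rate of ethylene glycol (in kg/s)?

Heat released by hot stream: Q = 19.4 × 1.09 × (254 − 71.7) = 3854.9 kJ/s
Energy balance on cold side (adiabatic exchanger): Q = ṁ_c·Cp_c·(T_c,out − T_c,in)
ṁ_c = 3854.9 / [2.41 × (115 − 49.4)] = 24.383 kg/s

ṁ_c = 24.4 kg/s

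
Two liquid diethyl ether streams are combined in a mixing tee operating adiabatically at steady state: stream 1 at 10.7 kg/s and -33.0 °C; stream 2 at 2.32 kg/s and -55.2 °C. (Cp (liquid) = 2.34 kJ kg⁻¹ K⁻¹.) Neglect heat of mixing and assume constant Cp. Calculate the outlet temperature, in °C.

T_out = -37.0 °C

Energy balance with Q = 0: Σ ṁᵢCp,ᵢ(T_out − Tᵢ) = 0
T_out = Σ ṁᵢCp,ᵢTᵢ / Σ ṁᵢCp,ᵢ
      = -1125.9 / 30.467 = -36.956 °C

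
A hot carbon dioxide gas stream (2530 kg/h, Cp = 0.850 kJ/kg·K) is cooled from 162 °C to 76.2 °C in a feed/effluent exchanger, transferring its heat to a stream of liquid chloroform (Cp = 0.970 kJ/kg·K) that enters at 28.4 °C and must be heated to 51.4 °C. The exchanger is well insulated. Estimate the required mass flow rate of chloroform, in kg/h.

ṁ_c = 8270 kg/h

Heat released by hot stream: Q = 2530 × 0.850 × (162 − 76.2) = 184510 kJ/h
Energy balance on cold side (adiabatic exchanger): Q = ṁ_c·Cp_c·(T_c,out − T_c,in)
ṁ_c = 184510 / [0.970 × (51.4 − 28.4)] = 8270.4 kg/h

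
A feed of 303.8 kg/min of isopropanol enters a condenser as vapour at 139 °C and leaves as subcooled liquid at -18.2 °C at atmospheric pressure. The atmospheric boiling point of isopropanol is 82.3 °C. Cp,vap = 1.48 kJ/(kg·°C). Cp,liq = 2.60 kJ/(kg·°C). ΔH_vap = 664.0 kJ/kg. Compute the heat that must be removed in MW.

Q_c = 5.11 MW

vapour 139→82.3 °C: -83.916 kJ/kg
condensation at 82.3 °C: -664 kJ/kg
liquid 82.3→-18.2 °C: -261.3 kJ/kg
Δh = -83.916 + -664 + -261.3 = -1009.2 kJ/kg
Q = ṁ·Δh = 303.8 kg/min × -1009.2 kJ/kg = -306600 kJ/min
|Q| = 5110 kW = 5.11 MW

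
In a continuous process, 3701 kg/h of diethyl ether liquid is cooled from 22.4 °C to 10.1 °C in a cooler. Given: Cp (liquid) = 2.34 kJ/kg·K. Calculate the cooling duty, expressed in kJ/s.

Q_c = 29.6 kJ/s

Q = ṁ·Cp·ΔT = 3701 × 2.34 × (10.1 − 22.4) = -106520 kJ/h
Converting: 106520 / 3600 s = 29.589 kW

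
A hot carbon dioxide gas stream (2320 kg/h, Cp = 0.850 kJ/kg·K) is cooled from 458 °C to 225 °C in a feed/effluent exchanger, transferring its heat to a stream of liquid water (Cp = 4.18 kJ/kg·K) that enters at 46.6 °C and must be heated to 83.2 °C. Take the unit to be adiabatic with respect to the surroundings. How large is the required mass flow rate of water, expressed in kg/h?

ṁ_c = 3000 kg/h

Heat released by hot stream: Q = 2320 × 0.850 × (458 − 225) = 459480 kJ/h
Energy balance on cold side (adiabatic exchanger): Q = ṁ_c·Cp_c·(T_c,out − T_c,in)
ṁ_c = 459480 / [4.18 × (83.2 − 46.6)] = 3003.3 kg/h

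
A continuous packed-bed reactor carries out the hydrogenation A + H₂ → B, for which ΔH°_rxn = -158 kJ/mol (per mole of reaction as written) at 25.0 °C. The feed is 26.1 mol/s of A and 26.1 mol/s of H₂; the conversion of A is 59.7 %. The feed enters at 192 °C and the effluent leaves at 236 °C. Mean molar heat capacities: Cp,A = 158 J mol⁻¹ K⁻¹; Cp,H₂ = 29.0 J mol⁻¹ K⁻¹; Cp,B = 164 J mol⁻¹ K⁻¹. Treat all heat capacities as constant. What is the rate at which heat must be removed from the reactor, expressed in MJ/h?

Extent of reaction ξ = 0.597 × 26.1 = 15.582 mol/s
Reaction term: ξ·ΔH°_rxn = 15.582 × -158 = -2461.9 kJ/s
Sensible, feed 192→25 °C: -815.08 kJ/s
Outlet flows (mol/s): A 10.518, H₂ 10.518, B 15.582
Sensible, products 25→236 °C: 954.21 kJ/s
Q = ΔH = -2322.8 kJ/s = -2322.8 kW
Heat removed = 8362 MJ/h

Q_out = 8360 MJ/h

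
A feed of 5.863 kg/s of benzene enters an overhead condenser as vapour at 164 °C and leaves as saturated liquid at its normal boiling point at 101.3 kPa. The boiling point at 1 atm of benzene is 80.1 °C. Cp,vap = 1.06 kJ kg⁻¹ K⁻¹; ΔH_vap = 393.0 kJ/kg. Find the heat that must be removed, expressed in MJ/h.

Q_c = 10200 MJ/h

vapour 164→80.1 °C: -88.934 kJ/kg
condensation at 80.1 °C: -393 kJ/kg
Δh = -88.934 + -393 = -481.93 kJ/kg
Q = ṁ·Δh = 5.863 kg/s × -481.93 kJ/kg = -2825.6 kJ/s
|Q| = 2825.6 kW = 10172 MJ/h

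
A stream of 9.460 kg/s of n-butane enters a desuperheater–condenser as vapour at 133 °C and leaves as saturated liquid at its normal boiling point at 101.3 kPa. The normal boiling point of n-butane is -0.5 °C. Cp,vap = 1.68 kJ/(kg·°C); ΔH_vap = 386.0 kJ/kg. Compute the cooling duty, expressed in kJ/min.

Q_c = 346000 kJ/min

vapour 133→-0.5 °C: -224.28 kJ/kg
condensation at -0.5 °C: -386 kJ/kg
Δh = -224.28 + -386 = -610.28 kJ/kg
Q = ṁ·Δh = 9.460 kg/s × -610.28 kJ/kg = -5773.2 kJ/s
|Q| = 5773.2 kW = 346390 kJ/min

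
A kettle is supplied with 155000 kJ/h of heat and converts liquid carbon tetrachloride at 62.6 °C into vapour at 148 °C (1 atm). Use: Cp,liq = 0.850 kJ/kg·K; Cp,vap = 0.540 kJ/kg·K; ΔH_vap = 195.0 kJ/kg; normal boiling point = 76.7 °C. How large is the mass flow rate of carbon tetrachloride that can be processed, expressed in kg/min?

ṁ = 10.5 kg/min

Δh = 0.850×(76.7−62.6) + 195.0 + 0.540×(148−76.7) = 245.49 kJ/kg
Q = 155000 kJ/h = 43.056 kJ/s = 2583.3 kJ/min
ṁ = Q/Δh = 2583.3 / 245.49 = 10.523 kg/min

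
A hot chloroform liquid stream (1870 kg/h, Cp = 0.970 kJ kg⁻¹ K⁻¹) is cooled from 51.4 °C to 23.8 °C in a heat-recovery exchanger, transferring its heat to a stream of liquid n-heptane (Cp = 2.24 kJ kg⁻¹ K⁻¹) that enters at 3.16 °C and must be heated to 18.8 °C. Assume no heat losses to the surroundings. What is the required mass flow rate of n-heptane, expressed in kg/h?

ṁ_c = 1430 kg/h

Heat released by hot stream: Q = 1870 × 0.970 × (51.4 − 23.8) = 50064 kJ/h
Energy balance on cold side (adiabatic exchanger): Q = ṁ_c·Cp_c·(T_c,out − T_c,in)
ṁ_c = 50064 / [2.24 × (18.8 − 3.16)] = 1429 kg/h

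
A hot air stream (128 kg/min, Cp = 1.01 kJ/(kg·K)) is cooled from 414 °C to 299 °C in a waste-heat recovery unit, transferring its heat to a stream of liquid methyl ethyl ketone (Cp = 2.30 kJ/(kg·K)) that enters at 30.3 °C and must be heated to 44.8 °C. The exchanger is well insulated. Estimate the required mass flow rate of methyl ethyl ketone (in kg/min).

Heat released by hot stream: Q = 128 × 1.01 × (414 − 299) = 14867 kJ/min
Energy balance on cold side (adiabatic exchanger): Q = ṁ_c·Cp_c·(T_c,out − T_c,in)
ṁ_c = 14867 / [2.30 × (44.8 − 30.3)] = 445.79 kg/min

ṁ_c = 446 kg/min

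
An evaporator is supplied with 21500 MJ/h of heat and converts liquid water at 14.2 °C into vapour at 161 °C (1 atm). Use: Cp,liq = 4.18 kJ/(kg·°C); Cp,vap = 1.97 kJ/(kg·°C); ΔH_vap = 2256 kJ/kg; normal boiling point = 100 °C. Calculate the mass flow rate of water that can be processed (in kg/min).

Δh = 4.18×(100−14.2) + 2256 + 1.97×(161−100) = 2734.8 kJ/kg
Q = 21500 MJ/h = 5972.2 kJ/s = 358330 kJ/min
ṁ = Q/Δh = 358330 / 2734.8 = 131.03 kg/min

ṁ = 131 kg/min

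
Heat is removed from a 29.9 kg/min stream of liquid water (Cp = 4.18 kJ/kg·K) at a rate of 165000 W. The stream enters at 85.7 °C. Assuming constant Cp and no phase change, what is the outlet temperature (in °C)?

Q = 165000 W = 9900 kJ/min
ΔT = Q/(ṁ·Cp) = 9900/(29.9×4.18) = 79.211 K
T_out = 85.7 − 79.211 = 6.4886 °C

T_out = 6.49 °C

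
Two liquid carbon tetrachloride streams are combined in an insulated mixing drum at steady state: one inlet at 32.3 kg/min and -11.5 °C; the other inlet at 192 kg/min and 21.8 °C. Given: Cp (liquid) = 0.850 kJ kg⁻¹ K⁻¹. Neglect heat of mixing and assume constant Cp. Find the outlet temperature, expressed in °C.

Energy balance with Q = 0: Σ ṁᵢCp,ᵢ(T_out − Tᵢ) = 0
Σ ṁᵢCp,ᵢTᵢ = 32.3×0.850×-11.5 + 192×0.850×21.8 = 3242
Σ ṁᵢCp,ᵢ = 32.3×0.850 + 192×0.850 = 190.65
T_out = 3242 / 190.65 = 17.005 °C

T_out = 17.0 °C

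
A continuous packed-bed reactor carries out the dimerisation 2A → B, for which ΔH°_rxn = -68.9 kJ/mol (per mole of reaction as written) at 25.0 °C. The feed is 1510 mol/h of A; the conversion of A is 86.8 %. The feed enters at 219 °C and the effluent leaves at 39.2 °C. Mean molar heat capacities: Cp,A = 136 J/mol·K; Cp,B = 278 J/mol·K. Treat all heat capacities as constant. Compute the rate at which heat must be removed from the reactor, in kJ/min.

Q_out = 1370 kJ/min

Extent of reaction ξ = 0.868 × 1510 / 2 = 655.34 mol/h
Reaction term: ξ·ΔH°_rxn = 655.34 × -68.9 = -45153 kJ/h
Sensible, feed 219→25 °C: -39840 kJ/h
Outlet flows (mol/h): A 199.32, B 655.34
Sensible, products 25→39.2 °C: 2971.9 kJ/h
Q = ΔH = -82021 kJ/h = -22.784 kW
Heat removed = 1367 kJ/min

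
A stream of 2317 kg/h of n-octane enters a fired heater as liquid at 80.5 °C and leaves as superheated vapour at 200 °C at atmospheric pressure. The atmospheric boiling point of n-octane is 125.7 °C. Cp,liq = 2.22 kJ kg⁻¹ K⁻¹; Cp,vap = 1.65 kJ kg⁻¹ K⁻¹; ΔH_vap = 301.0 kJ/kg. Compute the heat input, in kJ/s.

liquid 80.5→125.7 °C: 100.34 kJ/kg
vaporisation at 125.7 °C: 301 kJ/kg
vapour 125.7→200 °C: 122.59 kJ/kg
Δh = 100.34 + 301 + 122.59 = 523.94 kJ/kg
Q = ṁ·Δh = 2317 kg/h × 523.94 kJ/kg = 1.214e+06 kJ/h
|Q| = 337.21 kW

Q = 337 kJ/s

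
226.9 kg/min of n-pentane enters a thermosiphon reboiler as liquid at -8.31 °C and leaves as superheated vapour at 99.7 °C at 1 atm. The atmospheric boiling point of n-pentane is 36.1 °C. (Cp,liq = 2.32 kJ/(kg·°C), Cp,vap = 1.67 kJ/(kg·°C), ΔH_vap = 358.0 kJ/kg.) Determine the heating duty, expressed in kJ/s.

Q = 2150 kJ/s

liquid -8.31→36.1 °C: 103.03 kJ/kg
vaporisation at 36.1 °C: 358 kJ/kg
vapour 36.1→99.7 °C: 106.21 kJ/kg
Δh = 103.03 + 358 + 106.21 = 567.24 kJ/kg
Q = ṁ·Δh = 226.9 kg/min × 567.24 kJ/kg = 128710 kJ/min
|Q| = 2145.1 kW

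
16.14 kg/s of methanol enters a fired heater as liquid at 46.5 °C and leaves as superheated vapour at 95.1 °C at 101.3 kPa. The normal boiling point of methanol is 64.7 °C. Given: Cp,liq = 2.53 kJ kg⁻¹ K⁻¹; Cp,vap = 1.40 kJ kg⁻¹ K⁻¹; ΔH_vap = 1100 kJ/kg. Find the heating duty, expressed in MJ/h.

liquid 46.5→64.7 °C: 46.046 kJ/kg
vaporisation at 64.7 °C: 1100 kJ/kg
vapour 64.7→95.1 °C: 42.56 kJ/kg
Δh = 46.046 + 1100 + 42.56 = 1188.6 kJ/kg
Q = ṁ·Δh = 16.14 kg/s × 1188.6 kJ/kg = 19184 kJ/s
|Q| = 19184 kW = 69063 MJ/h

Q = 69100 MJ/h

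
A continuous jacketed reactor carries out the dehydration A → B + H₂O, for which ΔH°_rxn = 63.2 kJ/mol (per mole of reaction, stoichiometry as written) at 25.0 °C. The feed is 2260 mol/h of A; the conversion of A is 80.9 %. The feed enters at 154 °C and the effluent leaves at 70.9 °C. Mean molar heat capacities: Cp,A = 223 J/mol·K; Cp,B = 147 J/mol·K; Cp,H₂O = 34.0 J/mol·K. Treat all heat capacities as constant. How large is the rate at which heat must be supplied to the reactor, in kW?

Q_in = 19.5 kW

Extent of reaction ξ = 0.809 × 2260 = 1828.3 mol/h
Reaction term: ξ·ΔH°_rxn = 1828.3 × 63.2 = 115550 kJ/h
Sensible, feed 154→25 °C: -65013 kJ/h
Outlet flows (mol/h): A 431.66, B 1828.3, H₂O 1828.3
Sensible, products 25→70.9 °C: 19608 kJ/h
Q = ΔH = 70146 kJ/h = 19.485 kW
Heat supplied = 19.485 kW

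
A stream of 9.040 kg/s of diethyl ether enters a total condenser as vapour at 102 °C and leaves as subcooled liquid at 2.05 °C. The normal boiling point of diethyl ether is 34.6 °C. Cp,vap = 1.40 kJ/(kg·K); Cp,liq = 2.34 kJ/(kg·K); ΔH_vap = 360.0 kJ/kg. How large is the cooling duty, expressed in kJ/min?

Q_c = 288000 kJ/min

vapour 102→34.6 °C: -94.36 kJ/kg
condensation at 34.6 °C: -360 kJ/kg
liquid 34.6→2.05 °C: -76.167 kJ/kg
Δh = -94.36 + -360 + -76.167 = -530.53 kJ/kg
Q = ṁ·Δh = 9.040 kg/s × -530.53 kJ/kg = -4796 kJ/s
|Q| = 4796 kW = 287760 kJ/min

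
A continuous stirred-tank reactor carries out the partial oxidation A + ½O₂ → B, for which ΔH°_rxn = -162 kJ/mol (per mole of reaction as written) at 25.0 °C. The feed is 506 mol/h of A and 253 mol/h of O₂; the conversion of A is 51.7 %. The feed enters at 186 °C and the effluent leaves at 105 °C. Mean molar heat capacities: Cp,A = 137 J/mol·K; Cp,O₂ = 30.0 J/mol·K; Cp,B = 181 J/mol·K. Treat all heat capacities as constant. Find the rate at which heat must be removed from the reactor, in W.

Extent of reaction ξ = 0.517 × 506 = 261.6 mol/h
Reaction term: ξ·ΔH°_rxn = 261.6 × -162 = -42380 kJ/h
Sensible, feed 186→25 °C: -12383 kJ/h
Outlet flows (mol/h): A 244.4, O₂ 122.2, B 261.6
Sensible, products 25→105 °C: 6759.9 kJ/h
Q = ΔH = -48002 kJ/h = -13.334 kW
Heat removed = 13334 W

Q_out = 13300 W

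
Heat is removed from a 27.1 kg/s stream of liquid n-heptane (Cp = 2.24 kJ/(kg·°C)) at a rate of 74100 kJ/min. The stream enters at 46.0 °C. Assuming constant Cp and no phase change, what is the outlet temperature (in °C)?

Q = 74100 kJ/min = 1235 kJ/s
ΔT = Q/(ṁ·Cp) = 1235/(27.1×2.24) = 20.345 K
T_out = 46.0 − 20.345 = 25.655 °C

T_out = 25.7 °C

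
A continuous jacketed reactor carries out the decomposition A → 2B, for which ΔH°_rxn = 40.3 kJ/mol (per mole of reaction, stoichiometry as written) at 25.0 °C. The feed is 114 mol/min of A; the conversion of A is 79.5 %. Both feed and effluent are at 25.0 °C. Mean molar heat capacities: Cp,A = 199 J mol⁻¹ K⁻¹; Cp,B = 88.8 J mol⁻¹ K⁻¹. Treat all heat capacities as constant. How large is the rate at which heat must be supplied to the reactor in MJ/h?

Extent of reaction ξ = 0.795 × 114 = 90.63 mol/min
Reaction term: ξ·ΔH°_rxn = 90.63 × 40.3 = 3652.4 kJ/min
Q = ΔH = 3652.4 kJ/min = 60.873 kW
Heat supplied = 219.14 MJ/h

Q_in = 219 MJ/h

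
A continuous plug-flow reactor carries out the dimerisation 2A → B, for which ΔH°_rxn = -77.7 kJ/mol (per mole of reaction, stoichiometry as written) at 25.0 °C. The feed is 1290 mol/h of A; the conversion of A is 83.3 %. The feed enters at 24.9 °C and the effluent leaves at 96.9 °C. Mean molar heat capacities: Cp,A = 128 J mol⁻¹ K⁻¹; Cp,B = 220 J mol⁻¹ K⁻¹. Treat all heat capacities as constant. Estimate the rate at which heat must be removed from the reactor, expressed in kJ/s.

Extent of reaction ξ = 0.833 × 1290 / 2 = 537.28 mol/h
Reaction term: ξ·ΔH°_rxn = 537.28 × -77.7 = -41747 kJ/h
Sensible, feed 24.9→25 °C: 16.512 kJ/h
Outlet flows (mol/h): A 215.43, B 537.28
Sensible, products 25→96.9 °C: 10481 kJ/h
Q = ΔH = -31249 kJ/h = -8.6803 kW
Heat removed = 8.6803 kJ/s

Q_out = 8.68 kJ/s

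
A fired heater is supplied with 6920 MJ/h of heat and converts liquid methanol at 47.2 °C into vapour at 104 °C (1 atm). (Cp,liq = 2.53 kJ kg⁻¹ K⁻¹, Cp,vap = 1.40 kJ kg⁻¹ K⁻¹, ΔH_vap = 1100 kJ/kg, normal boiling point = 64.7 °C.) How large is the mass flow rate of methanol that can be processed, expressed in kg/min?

ṁ = 96.2 kg/min

Δh = 2.53×(64.7−47.2) + 1100 + 1.40×(104−64.7) = 1199.3 kJ/kg
Q = 6920 MJ/h = 1922.2 kJ/s = 115330 kJ/min
ṁ = Q/Δh = 115330 / 1199.3 = 96.168 kg/min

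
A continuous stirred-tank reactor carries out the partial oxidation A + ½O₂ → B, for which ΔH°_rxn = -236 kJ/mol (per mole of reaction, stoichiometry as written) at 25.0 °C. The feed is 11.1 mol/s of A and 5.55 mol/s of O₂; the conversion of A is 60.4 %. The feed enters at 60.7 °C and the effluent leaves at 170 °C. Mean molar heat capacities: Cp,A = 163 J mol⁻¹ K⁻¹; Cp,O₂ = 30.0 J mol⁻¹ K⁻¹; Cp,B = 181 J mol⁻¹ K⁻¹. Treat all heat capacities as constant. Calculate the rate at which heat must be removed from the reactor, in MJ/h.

Q_out = 4910 MJ/h

Extent of reaction ξ = 0.604 × 11.1 = 6.7044 mol/s
Reaction term: ξ·ΔH°_rxn = 6.7044 × -236 = -1582.2 kJ/s
Sensible, feed 60.7→25 °C: -70.536 kJ/s
Outlet flows (mol/s): A 4.3956, O₂ 2.1978, B 6.7044
Sensible, products 25→170 °C: 289.41 kJ/s
Q = ΔH = -1363.4 kJ/s = -1363.4 kW
Heat removed = 4908.1 MJ/h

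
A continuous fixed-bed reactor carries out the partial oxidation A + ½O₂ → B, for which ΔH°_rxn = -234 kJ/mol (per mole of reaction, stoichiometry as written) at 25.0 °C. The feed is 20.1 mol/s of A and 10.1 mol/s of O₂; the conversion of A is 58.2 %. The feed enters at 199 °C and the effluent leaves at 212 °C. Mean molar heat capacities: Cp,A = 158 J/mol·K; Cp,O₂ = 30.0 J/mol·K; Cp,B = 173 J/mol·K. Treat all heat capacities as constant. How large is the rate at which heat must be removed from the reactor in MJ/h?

Extent of reaction ξ = 0.582 × 20.1 = 11.698 mol/s
Reaction term: ξ·ΔH°_rxn = 11.698 × -234 = -2737.4 kJ/s
Sensible, feed 199→25 °C: -605.31 kJ/s
Outlet flows (mol/s): A 8.4018, O₂ 4.2509, B 11.698
Sensible, products 25→212 °C: 650.54 kJ/s
Q = ΔH = -2692.2 kJ/s = -2692.2 kW
Heat removed = 9691.8 MJ/h

Q_out = 9690 MJ/h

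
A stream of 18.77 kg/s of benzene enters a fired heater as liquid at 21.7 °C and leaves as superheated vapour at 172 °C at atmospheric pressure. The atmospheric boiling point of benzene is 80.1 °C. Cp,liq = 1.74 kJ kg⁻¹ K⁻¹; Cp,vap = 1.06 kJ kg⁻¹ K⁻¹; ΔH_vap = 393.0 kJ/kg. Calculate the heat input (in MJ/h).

Q = 40000 MJ/h

liquid 21.7→80.1 °C: 101.62 kJ/kg
vaporisation at 80.1 °C: 393 kJ/kg
vapour 80.1→172 °C: 97.414 kJ/kg
Δh = 101.62 + 393 + 97.414 = 592.03 kJ/kg
Q = ṁ·Δh = 18.77 kg/s × 592.03 kJ/kg = 11112 kJ/s
|Q| = 11112 kW = 40005 MJ/h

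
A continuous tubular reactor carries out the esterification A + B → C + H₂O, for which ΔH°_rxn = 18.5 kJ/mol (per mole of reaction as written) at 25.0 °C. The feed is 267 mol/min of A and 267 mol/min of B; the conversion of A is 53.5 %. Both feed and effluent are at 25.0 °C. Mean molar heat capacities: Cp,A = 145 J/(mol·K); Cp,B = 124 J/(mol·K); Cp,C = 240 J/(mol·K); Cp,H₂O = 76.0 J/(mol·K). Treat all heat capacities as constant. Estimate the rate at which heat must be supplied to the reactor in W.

Extent of reaction ξ = 0.535 × 267 = 142.84 mol/min
Reaction term: ξ·ΔH°_rxn = 142.84 × 18.5 = 2642.6 kJ/min
Q = ΔH = 2642.6 kJ/min = 44.044 kW
Heat supplied = 44044 W

Q_in = 44000 W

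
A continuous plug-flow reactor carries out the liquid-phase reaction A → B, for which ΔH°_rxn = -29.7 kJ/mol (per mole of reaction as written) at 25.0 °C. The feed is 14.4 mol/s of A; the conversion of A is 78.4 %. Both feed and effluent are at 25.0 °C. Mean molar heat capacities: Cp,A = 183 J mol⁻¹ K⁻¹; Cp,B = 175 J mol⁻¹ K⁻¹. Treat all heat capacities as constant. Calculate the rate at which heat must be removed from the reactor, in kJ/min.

Q_out = 20100 kJ/min

Extent of reaction ξ = 0.784 × 14.4 = 11.29 mol/s
Reaction term: ξ·ΔH°_rxn = 11.29 × -29.7 = -335.3 kJ/s
Q = ΔH = -335.3 kJ/s = -335.3 kW
Heat removed = 20118 kJ/min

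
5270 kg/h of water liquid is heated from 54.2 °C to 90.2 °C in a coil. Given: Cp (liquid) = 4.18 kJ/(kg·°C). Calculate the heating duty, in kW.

Q = ṁ·Cp·ΔT = 5270 × 4.18 × (90.2 − 54.2) = 793030 kJ/h
Converting: 793030 / 3600 s = 220.29 kW

Q = 220 kW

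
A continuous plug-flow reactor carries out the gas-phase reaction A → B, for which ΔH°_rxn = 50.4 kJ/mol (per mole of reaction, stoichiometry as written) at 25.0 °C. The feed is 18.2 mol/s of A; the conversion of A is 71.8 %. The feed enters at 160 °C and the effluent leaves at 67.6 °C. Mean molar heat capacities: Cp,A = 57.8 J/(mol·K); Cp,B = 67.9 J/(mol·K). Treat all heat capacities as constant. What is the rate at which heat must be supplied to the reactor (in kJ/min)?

Q_in = 34000 kJ/min

Extent of reaction ξ = 0.718 × 18.2 = 13.068 mol/s
Reaction term: ξ·ΔH°_rxn = 13.068 × 50.4 = 658.61 kJ/s
Sensible, feed 160→25 °C: -142.01 kJ/s
Outlet flows (mol/s): A 5.1324, B 13.068
Sensible, products 25→67.6 °C: 50.436 kJ/s
Q = ΔH = 567.03 kJ/s = 567.03 kW
Heat supplied = 34022 kJ/min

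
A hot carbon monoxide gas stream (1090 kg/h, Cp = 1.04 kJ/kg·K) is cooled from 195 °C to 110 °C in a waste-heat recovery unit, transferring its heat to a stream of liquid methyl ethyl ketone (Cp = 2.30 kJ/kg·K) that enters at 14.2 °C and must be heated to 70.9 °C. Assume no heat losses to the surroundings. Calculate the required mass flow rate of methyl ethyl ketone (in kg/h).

ṁ_c = 739 kg/h

Heat released by hot stream: Q = 1090 × 1.04 × (195 − 110) = 96356 kJ/h
Energy balance on cold side (adiabatic exchanger): Q = ṁ_c·Cp_c·(T_c,out − T_c,in)
ṁ_c = 96356 / [2.30 × (70.9 − 14.2)] = 738.87 kg/h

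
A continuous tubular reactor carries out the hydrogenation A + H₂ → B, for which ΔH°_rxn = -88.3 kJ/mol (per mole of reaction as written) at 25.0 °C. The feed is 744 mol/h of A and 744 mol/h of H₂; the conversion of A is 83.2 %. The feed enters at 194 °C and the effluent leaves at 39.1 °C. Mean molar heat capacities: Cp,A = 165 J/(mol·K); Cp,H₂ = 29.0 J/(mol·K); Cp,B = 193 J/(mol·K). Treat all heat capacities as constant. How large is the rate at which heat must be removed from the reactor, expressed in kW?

Extent of reaction ξ = 0.832 × 744 = 619.01 mol/h
Reaction term: ξ·ΔH°_rxn = 619.01 × -88.3 = -54658 kJ/h
Sensible, feed 194→25 °C: -24393 kJ/h
Outlet flows (mol/h): A 124.99, H₂ 124.99, B 619.01
Sensible, products 25→39.1 °C: 2026.4 kJ/h
Q = ΔH = -77025 kJ/h = -21.396 kW
Heat removed = 21.396 kW

Q_out = 21.4 kW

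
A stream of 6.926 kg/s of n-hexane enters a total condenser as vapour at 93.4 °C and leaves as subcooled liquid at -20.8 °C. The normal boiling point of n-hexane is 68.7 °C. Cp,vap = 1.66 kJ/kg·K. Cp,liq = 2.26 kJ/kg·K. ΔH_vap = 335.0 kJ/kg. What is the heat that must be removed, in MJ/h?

Q_c = 14400 MJ/h

vapour 93.4→68.7 °C: -41.002 kJ/kg
condensation at 68.7 °C: -335 kJ/kg
liquid 68.7→-20.8 °C: -202.27 kJ/kg
Δh = -41.002 + -335 + -202.27 = -578.27 kJ/kg
Q = ṁ·Δh = 6.926 kg/s × -578.27 kJ/kg = -4005.1 kJ/s
|Q| = 4005.1 kW = 14418 MJ/h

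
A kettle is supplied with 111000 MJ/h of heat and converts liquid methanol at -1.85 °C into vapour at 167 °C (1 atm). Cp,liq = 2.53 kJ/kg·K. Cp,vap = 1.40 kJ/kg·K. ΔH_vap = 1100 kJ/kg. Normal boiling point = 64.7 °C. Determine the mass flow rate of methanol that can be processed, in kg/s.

Δh = 2.53×(64.7−-1.85) + 1100 + 1.40×(167−64.7) = 1411.6 kJ/kg
Q = 111000 MJ/h = 30833 kJ/s = 30833 kJ/s
ṁ = Q/Δh = 30833 / 1411.6 = 21.843 kg/s

ṁ = 21.8 kg/s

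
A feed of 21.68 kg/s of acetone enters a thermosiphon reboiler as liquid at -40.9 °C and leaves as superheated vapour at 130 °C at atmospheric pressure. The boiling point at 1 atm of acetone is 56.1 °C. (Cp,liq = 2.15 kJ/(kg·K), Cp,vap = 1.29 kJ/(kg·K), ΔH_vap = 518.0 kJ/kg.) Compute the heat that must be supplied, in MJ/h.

Q = 64100 MJ/h

liquid -40.9→56.1 °C: 208.55 kJ/kg
vaporisation at 56.1 °C: 518 kJ/kg
vapour 56.1→130 °C: 95.331 kJ/kg
Δh = 208.55 + 518 + 95.331 = 821.88 kJ/kg
Q = ṁ·Δh = 21.68 kg/s × 821.88 kJ/kg = 17818 kJ/s
|Q| = 17818 kW = 64146 MJ/h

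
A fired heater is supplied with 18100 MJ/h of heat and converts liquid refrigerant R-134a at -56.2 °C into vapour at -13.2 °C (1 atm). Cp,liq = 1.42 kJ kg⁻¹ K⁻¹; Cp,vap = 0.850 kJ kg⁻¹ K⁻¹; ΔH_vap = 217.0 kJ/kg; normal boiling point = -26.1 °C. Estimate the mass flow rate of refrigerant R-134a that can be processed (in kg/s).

ṁ = 18.6 kg/s

Δh = 1.42×(-26.1−-56.2) + 217.0 + 0.850×(-13.2−-26.1) = 270.71 kJ/kg
Q = 18100 MJ/h = 5027.8 kJ/s = 5027.8 kJ/s
ṁ = Q/Δh = 5027.8 / 270.71 = 18.573 kg/s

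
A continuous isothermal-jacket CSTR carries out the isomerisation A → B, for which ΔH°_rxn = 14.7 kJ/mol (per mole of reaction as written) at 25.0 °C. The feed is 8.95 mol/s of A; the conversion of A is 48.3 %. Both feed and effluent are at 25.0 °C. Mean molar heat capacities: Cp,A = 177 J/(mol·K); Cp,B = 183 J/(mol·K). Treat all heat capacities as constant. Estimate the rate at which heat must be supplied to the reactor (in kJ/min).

Q_in = 3810 kJ/min

Extent of reaction ξ = 0.483 × 8.95 = 4.3228 mol/s
Reaction term: ξ·ΔH°_rxn = 4.3228 × 14.7 = 63.546 kJ/s
Q = ΔH = 63.546 kJ/s = 63.546 kW
Heat supplied = 3812.8 kJ/min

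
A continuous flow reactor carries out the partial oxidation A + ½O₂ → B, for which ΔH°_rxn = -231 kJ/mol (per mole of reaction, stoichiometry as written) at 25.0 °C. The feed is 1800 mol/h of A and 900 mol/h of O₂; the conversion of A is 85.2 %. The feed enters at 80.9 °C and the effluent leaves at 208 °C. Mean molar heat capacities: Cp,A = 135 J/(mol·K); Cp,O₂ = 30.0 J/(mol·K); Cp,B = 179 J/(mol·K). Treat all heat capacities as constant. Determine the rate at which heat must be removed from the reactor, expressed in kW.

Extent of reaction ξ = 0.852 × 1800 = 1533.6 mol/h
Reaction term: ξ·ΔH°_rxn = 1533.6 × -231 = -354260 kJ/h
Sensible, feed 80.9→25 °C: -15093 kJ/h
Outlet flows (mol/h): A 266.4, O₂ 133.2, B 1533.6
Sensible, products 25→208 °C: 57549 kJ/h
Q = ΔH = -311810 kJ/h = -86.613 kW
Heat removed = 86.613 kW

Q_out = 86.6 kW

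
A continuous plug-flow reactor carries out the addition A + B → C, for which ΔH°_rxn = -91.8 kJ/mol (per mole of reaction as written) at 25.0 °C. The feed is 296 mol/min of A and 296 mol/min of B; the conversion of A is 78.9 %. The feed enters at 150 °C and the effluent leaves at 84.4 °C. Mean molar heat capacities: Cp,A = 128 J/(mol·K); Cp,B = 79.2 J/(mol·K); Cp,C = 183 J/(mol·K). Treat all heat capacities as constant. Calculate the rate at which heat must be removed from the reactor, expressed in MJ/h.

Q_out = 1550 MJ/h

Extent of reaction ξ = 0.789 × 296 = 233.54 mol/min
Reaction term: ξ·ΔH°_rxn = 233.54 × -91.8 = -21439 kJ/min
Sensible, feed 150→25 °C: -7666.4 kJ/min
Outlet flows (mol/min): A 62.456, B 62.456, C 233.54
Sensible, products 25→84.4 °C: 3307.4 kJ/min
Q = ΔH = -25798 kJ/min = -429.97 kW
Heat removed = 1547.9 MJ/h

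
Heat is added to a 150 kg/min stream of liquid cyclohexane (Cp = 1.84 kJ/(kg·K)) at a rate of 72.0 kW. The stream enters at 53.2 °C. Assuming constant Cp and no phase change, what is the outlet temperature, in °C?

Q = 72.0 kW = 4320 kJ/min
ΔT = Q/(ṁ·Cp) = 4320/(150×1.84) = 15.652 K
T_out = 53.2 + 15.652 = 68.852 °C

T_out = 68.9 °C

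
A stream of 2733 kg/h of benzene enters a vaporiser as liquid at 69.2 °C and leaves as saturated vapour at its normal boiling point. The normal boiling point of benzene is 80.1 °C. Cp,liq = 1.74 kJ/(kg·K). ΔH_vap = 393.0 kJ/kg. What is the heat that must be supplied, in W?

Q = 313000 W

liquid 69.2→80.1 °C: 18.966 kJ/kg
vaporisation at 80.1 °C: 393 kJ/kg
Δh = 18.966 + 393 = 411.97 kJ/kg
Q = ṁ·Δh = 2733 kg/h × 411.97 kJ/kg = 1.1259e+06 kJ/h
|Q| = 312.75 kW = 312750 W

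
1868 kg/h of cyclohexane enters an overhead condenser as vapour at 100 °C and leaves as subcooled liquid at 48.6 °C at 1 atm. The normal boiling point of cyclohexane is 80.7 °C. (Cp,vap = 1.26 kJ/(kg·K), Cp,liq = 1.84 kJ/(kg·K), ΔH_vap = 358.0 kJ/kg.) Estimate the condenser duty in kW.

vapour 100→80.7 °C: -24.318 kJ/kg
condensation at 80.7 °C: -358 kJ/kg
liquid 80.7→48.6 °C: -59.064 kJ/kg
Δh = -24.318 + -358 + -59.064 = -441.38 kJ/kg
Q = ṁ·Δh = 1868 kg/h × -441.38 kJ/kg = -824500 kJ/h
|Q| = 229.03 kW

Q_c = 229 kW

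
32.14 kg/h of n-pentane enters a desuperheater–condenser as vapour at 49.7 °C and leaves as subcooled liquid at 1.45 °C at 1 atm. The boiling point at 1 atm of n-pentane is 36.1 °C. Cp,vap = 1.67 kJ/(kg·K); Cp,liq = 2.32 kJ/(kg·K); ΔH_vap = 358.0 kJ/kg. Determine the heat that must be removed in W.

vapour 49.7→36.1 °C: -22.712 kJ/kg
condensation at 36.1 °C: -358 kJ/kg
liquid 36.1→1.45 °C: -80.388 kJ/kg
Δh = -22.712 + -358 + -80.388 = -461.1 kJ/kg
Q = ṁ·Δh = 32.14 kg/h × -461.1 kJ/kg = -14820 kJ/h
|Q| = 4.1166 kW = 4116.6 W

Q_c = 4120 W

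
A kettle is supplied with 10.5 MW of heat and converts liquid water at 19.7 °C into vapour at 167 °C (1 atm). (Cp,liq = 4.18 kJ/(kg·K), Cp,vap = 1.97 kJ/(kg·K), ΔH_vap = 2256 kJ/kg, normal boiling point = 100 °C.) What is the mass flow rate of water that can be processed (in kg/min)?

Δh = 4.18×(100−19.7) + 2256 + 1.97×(167−100) = 2723.6 kJ/kg
Q = 10.5 MW = 10500 kJ/s = 630000 kJ/min
ṁ = Q/Δh = 630000 / 2723.6 = 231.31 kg/min

ṁ = 231 kg/min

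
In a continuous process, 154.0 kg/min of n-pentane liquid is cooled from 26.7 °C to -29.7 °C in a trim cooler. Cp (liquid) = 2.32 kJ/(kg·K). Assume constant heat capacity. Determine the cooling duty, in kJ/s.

Q = ṁ·Cp·ΔT = 154.0 × 2.32 × (-29.7 − 26.7) = -20151 kJ/min
Converting: 20151 / 60 s = 335.84 kW

Q_c = 336 kJ/s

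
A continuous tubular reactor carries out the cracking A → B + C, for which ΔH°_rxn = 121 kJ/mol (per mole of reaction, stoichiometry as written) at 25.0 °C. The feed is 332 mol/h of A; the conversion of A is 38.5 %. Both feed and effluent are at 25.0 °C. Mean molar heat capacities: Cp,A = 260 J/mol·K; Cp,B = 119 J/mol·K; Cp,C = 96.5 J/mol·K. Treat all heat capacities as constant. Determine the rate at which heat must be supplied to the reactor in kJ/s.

Q_in = 4.30 kJ/s

Extent of reaction ξ = 0.385 × 332 = 127.82 mol/h
Reaction term: ξ·ΔH°_rxn = 127.82 × 121 = 15466 kJ/h
Q = ΔH = 15466 kJ/h = 4.2962 kW
Heat supplied = 4.2962 kJ/s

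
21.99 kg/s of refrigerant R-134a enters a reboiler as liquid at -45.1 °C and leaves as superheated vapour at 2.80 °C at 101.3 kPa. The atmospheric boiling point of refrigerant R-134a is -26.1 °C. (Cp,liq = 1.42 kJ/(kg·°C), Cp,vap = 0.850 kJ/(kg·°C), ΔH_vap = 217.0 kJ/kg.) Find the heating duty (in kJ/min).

liquid -45.1→-26.1 °C: 26.98 kJ/kg
vaporisation at -26.1 °C: 217 kJ/kg
vapour -26.1→2.80 °C: 24.565 kJ/kg
Δh = 26.98 + 217 + 24.565 = 268.55 kJ/kg
Q = ṁ·Δh = 21.99 kg/s × 268.55 kJ/kg = 5905.3 kJ/s
|Q| = 5905.3 kW = 354320 kJ/min

Q = 354000 kJ/min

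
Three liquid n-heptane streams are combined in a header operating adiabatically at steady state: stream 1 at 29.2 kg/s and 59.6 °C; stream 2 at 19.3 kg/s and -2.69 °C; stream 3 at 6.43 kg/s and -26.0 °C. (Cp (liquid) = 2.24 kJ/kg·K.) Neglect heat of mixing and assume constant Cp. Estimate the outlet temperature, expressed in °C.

T_out = 27.7 °C

Adiabatic, steady state ⇒ Σ ṁᵢCp,ᵢ(T_out − Tᵢ) = 0
T_out = Σ ṁᵢCp,ᵢTᵢ / Σ ṁᵢCp,ᵢ
      = 3407.5 / 123.04 = 27.694 °C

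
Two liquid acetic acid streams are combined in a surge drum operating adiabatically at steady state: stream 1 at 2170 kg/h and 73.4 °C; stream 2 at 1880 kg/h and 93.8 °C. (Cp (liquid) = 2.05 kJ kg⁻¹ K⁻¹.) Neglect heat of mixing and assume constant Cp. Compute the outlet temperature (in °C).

T_out = 82.9 °C

Energy balance with Q = 0: Σ ṁᵢCp,ᵢ(T_out − Tᵢ) = 0
Σ ṁᵢCp,ᵢTᵢ = 2170×2.05×73.4 + 1880×2.05×93.8 = 688030
Σ ṁᵢCp,ᵢ = 2170×2.05 + 1880×2.05 = 8302.5
T_out = 688030 / 8302.5 = 82.87 °C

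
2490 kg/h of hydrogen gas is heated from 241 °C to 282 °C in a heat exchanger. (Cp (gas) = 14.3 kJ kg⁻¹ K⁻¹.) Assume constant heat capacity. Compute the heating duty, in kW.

Q = ṁ·Cp·ΔT = 2490 × 14.3 × (282 − 241) = 1.4599e+06 kJ/h
Converting: 1.4599e+06 / 3600 s = 405.52 kW

Q = 406 kW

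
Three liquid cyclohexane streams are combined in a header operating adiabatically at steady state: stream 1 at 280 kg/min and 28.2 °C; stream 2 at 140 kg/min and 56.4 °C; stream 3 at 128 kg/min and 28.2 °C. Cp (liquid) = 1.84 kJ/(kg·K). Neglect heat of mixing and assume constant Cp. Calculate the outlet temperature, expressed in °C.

T_out = 35.4 °C

No heat crosses the boundary, so H_out = H_in.
Σ ṁᵢCp,ᵢTᵢ = 280×1.84×28.2 + 140×1.84×56.4 + 128×1.84×28.2 = 35699
Σ ṁᵢCp,ᵢ = 280×1.84 + 140×1.84 + 128×1.84 = 1008.3
T_out = 35699 / 1008.3 = 35.404 °C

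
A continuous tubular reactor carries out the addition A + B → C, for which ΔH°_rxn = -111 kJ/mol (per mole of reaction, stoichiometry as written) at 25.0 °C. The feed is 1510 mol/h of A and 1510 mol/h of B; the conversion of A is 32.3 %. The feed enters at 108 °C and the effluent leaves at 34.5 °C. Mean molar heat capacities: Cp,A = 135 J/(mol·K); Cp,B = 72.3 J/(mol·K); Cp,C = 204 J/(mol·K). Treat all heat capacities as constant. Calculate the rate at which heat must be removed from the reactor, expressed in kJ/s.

Extent of reaction ξ = 0.323 × 1510 = 487.73 mol/h
Reaction term: ξ·ΔH°_rxn = 487.73 × -111 = -54138 kJ/h
Sensible, feed 108→25 °C: -25981 kJ/h
Outlet flows (mol/h): A 1022.3, B 1022.3, C 487.73
Sensible, products 25→34.5 °C: 2958.4 kJ/h
Q = ΔH = -77161 kJ/h = -21.433 kW
Heat removed = 21.433 kJ/s

Q_out = 21.4 kJ/s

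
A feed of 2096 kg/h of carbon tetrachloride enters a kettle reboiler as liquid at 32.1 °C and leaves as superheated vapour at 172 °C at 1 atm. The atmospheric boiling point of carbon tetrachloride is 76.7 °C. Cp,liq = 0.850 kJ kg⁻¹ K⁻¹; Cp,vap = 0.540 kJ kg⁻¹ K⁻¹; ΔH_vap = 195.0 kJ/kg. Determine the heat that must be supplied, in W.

liquid 32.1→76.7 °C: 37.91 kJ/kg
vaporisation at 76.7 °C: 195 kJ/kg
vapour 76.7→172 °C: 51.462 kJ/kg
Δh = 37.91 + 195 + 51.462 = 284.37 kJ/kg
Q = ṁ·Δh = 2096 kg/h × 284.37 kJ/kg = 596040 kJ/h
|Q| = 165.57 kW = 165570 W

Q = 166000 W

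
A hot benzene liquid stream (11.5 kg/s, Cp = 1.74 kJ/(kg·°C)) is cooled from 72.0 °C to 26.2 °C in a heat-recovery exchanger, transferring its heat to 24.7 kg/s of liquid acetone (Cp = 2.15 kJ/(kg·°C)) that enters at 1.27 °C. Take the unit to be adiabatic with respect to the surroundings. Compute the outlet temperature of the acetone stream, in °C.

Heat released by hot stream: Q = 11.5 × 1.74 × (72.0 − 26.2) = 916.46 kJ/s
Energy balance on cold side (adiabatic exchanger): Q = ṁ_c·Cp_c·(T_c,out − T_c,in)
T_c,out = 1.27 + 916.46/(24.7 × 2.15) = 18.527 °C

T_c,out = 18.5 °C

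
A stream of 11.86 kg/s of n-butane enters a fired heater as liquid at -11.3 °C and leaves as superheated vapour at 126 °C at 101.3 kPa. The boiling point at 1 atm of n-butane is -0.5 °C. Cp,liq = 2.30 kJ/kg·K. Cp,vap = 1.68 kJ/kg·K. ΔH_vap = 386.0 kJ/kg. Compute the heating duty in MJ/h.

Q = 26600 MJ/h

liquid -11.3→-0.5 °C: 24.84 kJ/kg
vaporisation at -0.5 °C: 386 kJ/kg
vapour -0.5→126 °C: 212.52 kJ/kg
Δh = 24.84 + 386 + 212.52 = 623.36 kJ/kg
Q = ṁ·Δh = 11.86 kg/s × 623.36 kJ/kg = 7393 kJ/s
|Q| = 7393 kW = 26615 MJ/h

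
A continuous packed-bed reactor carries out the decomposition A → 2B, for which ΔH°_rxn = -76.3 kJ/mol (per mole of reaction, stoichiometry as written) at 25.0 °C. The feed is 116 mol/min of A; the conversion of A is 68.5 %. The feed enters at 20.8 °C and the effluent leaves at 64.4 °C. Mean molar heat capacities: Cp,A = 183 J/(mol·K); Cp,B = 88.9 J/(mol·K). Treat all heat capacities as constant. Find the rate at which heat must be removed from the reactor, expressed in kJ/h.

Extent of reaction ξ = 0.685 × 116 = 79.46 mol/min
Reaction term: ξ·ΔH°_rxn = 79.46 × -76.3 = -6062.8 kJ/min
Sensible, feed 20.8→25 °C: 89.158 kJ/min
Outlet flows (mol/min): A 36.54, B 158.92
Sensible, products 25→64.4 °C: 820.1 kJ/min
Q = ΔH = -5153.5 kJ/min = -85.892 kW
Heat removed = 309210 kJ/h

Q_out = 309000 kJ/h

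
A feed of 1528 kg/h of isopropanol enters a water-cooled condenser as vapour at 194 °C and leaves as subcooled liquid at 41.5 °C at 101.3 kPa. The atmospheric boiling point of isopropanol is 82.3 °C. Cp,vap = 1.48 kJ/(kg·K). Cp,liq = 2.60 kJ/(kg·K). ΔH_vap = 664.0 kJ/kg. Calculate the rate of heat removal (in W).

Q_c = 397000 W

vapour 194→82.3 °C: -165.32 kJ/kg
condensation at 82.3 °C: -664 kJ/kg
liquid 82.3→41.5 °C: -106.08 kJ/kg
Δh = -165.32 + -664 + -106.08 = -935.4 kJ/kg
Q = ṁ·Δh = 1528 kg/h × -935.4 kJ/kg = -1.4293e+06 kJ/h
|Q| = 397.02 kW = 397020 W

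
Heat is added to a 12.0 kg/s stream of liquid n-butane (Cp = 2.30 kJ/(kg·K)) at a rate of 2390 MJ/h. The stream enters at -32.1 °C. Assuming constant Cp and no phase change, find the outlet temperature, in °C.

Q = 2390 MJ/h = 663.89 kJ/s
ΔT = Q/(ṁ·Cp) = 663.89/(12.0×2.30) = 24.054 K
T_out = -32.1 + 24.054 = -8.0461 °C

T_out = -8.05 °C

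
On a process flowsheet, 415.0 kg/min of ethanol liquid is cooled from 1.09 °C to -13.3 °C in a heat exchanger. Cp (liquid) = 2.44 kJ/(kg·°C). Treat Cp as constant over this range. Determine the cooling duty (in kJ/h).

Q_c = 874000 kJ/h

Q = ṁ·Cp·ΔT = 415.0 × 2.44 × (-13.3 − 1.09) = -14571 kJ/min
Converting: 14571 / 60 s = 242.86 kW
Cooling duty = 874280 kJ/h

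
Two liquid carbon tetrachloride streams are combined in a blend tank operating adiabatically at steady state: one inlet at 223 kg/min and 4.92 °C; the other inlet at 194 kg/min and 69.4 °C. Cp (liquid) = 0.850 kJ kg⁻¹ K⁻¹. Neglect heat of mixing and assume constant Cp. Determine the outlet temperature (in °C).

T_out = 34.9 °C

No heat crosses the boundary, so H_out = H_in.
Σ ṁᵢCp,ᵢTᵢ = 223×0.850×4.92 + 194×0.850×69.4 = 12377
Σ ṁᵢCp,ᵢ = 223×0.850 + 194×0.850 = 354.45
T_out = 12377 / 354.45 = 34.918 °C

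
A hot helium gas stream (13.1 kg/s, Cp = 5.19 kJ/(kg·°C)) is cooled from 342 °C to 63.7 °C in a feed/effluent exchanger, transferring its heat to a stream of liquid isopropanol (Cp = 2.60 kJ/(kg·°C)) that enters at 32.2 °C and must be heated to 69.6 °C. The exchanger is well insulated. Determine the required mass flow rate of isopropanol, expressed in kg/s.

Heat released by hot stream: Q = 13.1 × 5.19 × (342 − 63.7) = 18921 kJ/s
Energy balance on cold side (adiabatic exchanger): Q = ṁ_c·Cp_c·(T_c,out − T_c,in)
ṁ_c = 18921 / [2.60 × (69.6 − 32.2)] = 194.58 kg/s

ṁ_c = 195 kg/s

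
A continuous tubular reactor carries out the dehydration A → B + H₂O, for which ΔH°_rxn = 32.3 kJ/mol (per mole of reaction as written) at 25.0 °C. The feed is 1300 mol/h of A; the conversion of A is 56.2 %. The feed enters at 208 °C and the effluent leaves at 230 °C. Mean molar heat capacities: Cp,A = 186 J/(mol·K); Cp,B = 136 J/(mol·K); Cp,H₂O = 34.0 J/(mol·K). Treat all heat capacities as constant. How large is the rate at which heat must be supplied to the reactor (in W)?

Extent of reaction ξ = 0.562 × 1300 = 730.6 mol/h
Reaction term: ξ·ΔH°_rxn = 730.6 × 32.3 = 23598 kJ/h
Sensible, feed 208→25 °C: -44249 kJ/h
Outlet flows (mol/h): A 569.4, B 730.6, H₂O 730.6
Sensible, products 25→230 °C: 47173 kJ/h
Q = ΔH = 26522 kJ/h = 7.3671 kW
Heat supplied = 7367.1 W

Q_in = 7370 W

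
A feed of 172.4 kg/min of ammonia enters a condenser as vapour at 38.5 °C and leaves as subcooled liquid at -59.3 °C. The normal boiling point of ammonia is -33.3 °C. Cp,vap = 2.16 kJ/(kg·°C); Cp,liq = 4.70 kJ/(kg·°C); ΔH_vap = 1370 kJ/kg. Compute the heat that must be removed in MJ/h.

Q_c = 17000 MJ/h

vapour 38.5→-33.3 °C: -155.09 kJ/kg
condensation at -33.3 °C: -1370 kJ/kg
liquid -33.3→-59.3 °C: -122.2 kJ/kg
Δh = -155.09 + -1370 + -122.2 = -1647.3 kJ/kg
Q = ṁ·Δh = 172.4 kg/min × -1647.3 kJ/kg = -283990 kJ/min
|Q| = 4733.2 kW = 17040 MJ/h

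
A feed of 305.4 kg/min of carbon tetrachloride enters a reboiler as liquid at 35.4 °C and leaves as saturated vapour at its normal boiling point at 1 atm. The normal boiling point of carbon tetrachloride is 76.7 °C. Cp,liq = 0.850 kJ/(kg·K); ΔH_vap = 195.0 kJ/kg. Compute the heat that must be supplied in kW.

Q = 1170 kW

liquid 35.4→76.7 °C: 35.105 kJ/kg
vaporisation at 76.7 °C: 195 kJ/kg
Δh = 35.105 + 195 = 230.11 kJ/kg
Q = ṁ·Δh = 305.4 kg/min × 230.11 kJ/kg = 70274 kJ/min
|Q| = 1171.2 kW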